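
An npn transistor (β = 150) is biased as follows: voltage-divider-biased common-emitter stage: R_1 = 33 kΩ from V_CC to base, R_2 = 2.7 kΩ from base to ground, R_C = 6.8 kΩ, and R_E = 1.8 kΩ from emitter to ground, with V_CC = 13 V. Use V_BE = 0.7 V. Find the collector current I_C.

Thevenize the base divider: V_Th = V_CC·R_2/(R_1+R_2) = 13×2.7/35.7 = 0.983 V, R_Th = R_1‖R_2 = 2.5 kΩ.
Base-emitter loop: V_Th = I_B·R_Th + V_BE + (β+1)I_B·R_E, so I_B = (0.983 − 0.7) / (2.5 + 151×1.8) = 0.00103 mA.
I_C = β·I_B = 150×0.00103 = 0.155 mA, and I_E = (β+1)I_B = 0.156 mA.
V_CE = V_CC − I_C·R_C − I_E·R_E = 13 − 0.155×6.8 − 0.156×1.8 = 11.7 V.
V_CE = 11.7 V > 0.2 V confirms active-region operation.

I_C ≈ 0.15 mA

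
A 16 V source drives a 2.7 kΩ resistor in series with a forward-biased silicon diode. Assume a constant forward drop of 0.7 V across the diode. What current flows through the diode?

I ≈ 5.7 mA

KVL around the loop: 16 = V_D + I·R = 0.7 + I × 2.7 kΩ.
So I = (16 − 0.7) / 2.7 kΩ = 15.3 / 2.7 = 5.67 mA.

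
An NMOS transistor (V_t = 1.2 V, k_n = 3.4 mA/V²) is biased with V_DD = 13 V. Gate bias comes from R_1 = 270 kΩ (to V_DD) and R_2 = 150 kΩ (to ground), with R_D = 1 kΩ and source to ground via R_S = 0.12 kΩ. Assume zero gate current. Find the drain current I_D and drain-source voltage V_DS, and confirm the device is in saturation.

I_D ≈ 9.3 mA, V_DS ≈ 2.6 V

V_G = V_DD·R_2/(R_1+R_2) = 13×150/420 = 4.64 V.
Assume saturation: I_D = (k_n/2)(V_GS − V_t)² with V_GS = V_G − I_D·R_S = 4.64 − 0.12·I_D.
Substituting gives 0.0245·I_D² − 2.4·I_D + 20.2 = 0, with roots I_D = 9.25 or 89 mA.
The root I_D = 89 mA gives V_GS = -6.03 V ≤ V_t, so take I_D = 9.25 mA.
Then V_GS = 3.53 V and V_DS = V_DD − I_D(R_D+R_S) = 13 − 9.25×1.12 = 2.64 V.
Saturation requires V_DS ≥ V_GS − V_t = 2.33 V; 2.64 ≥ 2.33 ✓.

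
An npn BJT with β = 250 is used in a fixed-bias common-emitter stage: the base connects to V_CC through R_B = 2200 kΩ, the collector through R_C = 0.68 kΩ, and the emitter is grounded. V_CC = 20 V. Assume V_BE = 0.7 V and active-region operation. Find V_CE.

Base loop: V_CC = I_B·R_B + V_BE, so I_B = (20 − 0.7)/2200 kΩ = 0.00877 mA.
In the active region I_C = β·I_B = 250 × 0.00877 = 2.19 mA.
Collector loop: V_CE = V_CC − I_C·R_C = 20 − 2.19×0.68 = 18.5 V.
Since V_CE = 18.5 V > V_CE(sat) ≈ 0.2 V, the transistor is in the active region as assumed.

V_CE ≈ 19 V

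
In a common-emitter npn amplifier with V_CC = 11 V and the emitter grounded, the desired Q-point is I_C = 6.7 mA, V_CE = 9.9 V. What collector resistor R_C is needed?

Collector loop: V_CC = I_C·R_C + V_CE.
R_C = (V_CC − V_CE)/I_C = (11 − 9.9)/6.7 = 0.164 kΩ.

R_C ≈ 0.16 kΩ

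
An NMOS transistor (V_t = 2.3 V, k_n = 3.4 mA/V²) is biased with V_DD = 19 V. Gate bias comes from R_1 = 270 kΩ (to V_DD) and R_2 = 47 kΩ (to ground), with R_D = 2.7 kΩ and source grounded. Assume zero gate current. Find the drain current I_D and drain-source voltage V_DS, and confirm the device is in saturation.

V_G = V_DD·R_2/(R_1+R_2) = 19×47/317 = 2.82 V. With the source grounded, V_GS = V_G = 2.82 V.
Assume saturation: I_D = (k_n/2)(V_GS − V_t)² = (3.4/2)×(2.82 − 2.3)² = 1.7×0.517² = 0.454 mA.
V_DS = V_DD − I_D·R_D = 19 − 0.454×2.7 = 17.8 V.
Saturation requires V_DS ≥ V_GS − V_t = 0.517 V; 17.8 ≥ 0.517 ✓.

I_D ≈ 0.45 mA, V_DS ≈ 18 V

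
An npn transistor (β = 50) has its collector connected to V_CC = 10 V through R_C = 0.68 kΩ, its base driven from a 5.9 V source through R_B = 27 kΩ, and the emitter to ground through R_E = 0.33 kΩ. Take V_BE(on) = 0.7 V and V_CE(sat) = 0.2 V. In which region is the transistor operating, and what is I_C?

Assume active. Base-emitter loop: I_B = (V_BB − V_BE)/(R_B + (β+1)R_E) = (5.9 − 0.7)/(27 + 51×0.33) = 0.119 mA.
I_C = β·I_B = 50×0.119 = 5.93 mA.
V_CE = V_CC − I_C·R_C − I_E·R_E = 10 − 5.93×0.68 − 6.05×0.33 = 3.97 V > V_CE(sat), so the active-region assumption holds.

active; I_C ≈ 5.9 mA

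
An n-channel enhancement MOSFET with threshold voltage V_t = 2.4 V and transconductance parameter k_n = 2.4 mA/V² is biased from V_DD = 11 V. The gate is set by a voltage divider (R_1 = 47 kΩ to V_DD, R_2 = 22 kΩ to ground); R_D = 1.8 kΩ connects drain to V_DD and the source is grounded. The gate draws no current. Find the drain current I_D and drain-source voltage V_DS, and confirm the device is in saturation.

V_G = V_DD·R_2/(R_1+R_2) = 11×22/69 = 3.51 V. With the source grounded, V_GS = V_G = 3.51 V.
Assume saturation: I_D = (k_n/2)(V_GS − V_t)² = (2.4/2)×(3.51 − 2.4)² = 1.2×1.11² = 1.47 mA.
V_DS = V_DD − I_D·R_D = 11 − 1.47×1.8 = 8.35 V.
Saturation requires V_DS ≥ V_GS − V_t = 1.11 V; 8.35 ≥ 1.11 ✓.

I_D ≈ 1.5 mA, V_DS ≈ 8.4 V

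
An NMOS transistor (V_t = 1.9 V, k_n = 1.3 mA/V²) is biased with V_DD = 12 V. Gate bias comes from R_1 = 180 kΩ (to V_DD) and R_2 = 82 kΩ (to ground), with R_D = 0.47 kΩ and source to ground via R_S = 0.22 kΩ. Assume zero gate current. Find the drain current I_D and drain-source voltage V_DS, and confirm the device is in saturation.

V_G = V_DD·R_2/(R_1+R_2) = 12×82/262 = 3.76 V.
Assume saturation: I_D = (k_n/2)(V_GS − V_t)² with V_GS = V_G − I_D·R_S = 3.76 − 0.22·I_D.
Substituting gives 0.0315·I_D² − 1.53·I_D + 2.24 = 0, with roots I_D = 1.51 or 47.1 mA.
The root I_D = 47.1 mA gives V_GS = -6.62 V ≤ V_t, so take I_D = 1.51 mA.
Then V_GS = 3.42 V and V_DS = V_DD − I_D(R_D+R_S) = 12 − 1.51×0.69 = 11 V.
Saturation requires V_DS ≥ V_GS − V_t = 1.52 V; 11 ≥ 1.52 ✓.

I_D ≈ 1.5 mA, V_DS ≈ 11 V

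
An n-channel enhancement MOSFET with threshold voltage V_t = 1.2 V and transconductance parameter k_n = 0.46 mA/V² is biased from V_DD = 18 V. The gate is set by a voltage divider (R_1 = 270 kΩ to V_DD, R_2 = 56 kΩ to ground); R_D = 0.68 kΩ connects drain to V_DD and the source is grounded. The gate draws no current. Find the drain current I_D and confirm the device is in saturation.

I_D ≈ 0.82 mA

V_G = V_DD·R_2/(R_1+R_2) = 18×56/326 = 3.09 V. With the source grounded, V_GS = V_G = 3.09 V.
Assume saturation: I_D = (k_n/2)(V_GS − V_t)² = (0.46/2)×(3.09 − 1.2)² = 0.23×1.89² = 0.823 mA.
V_DS = V_DD − I_D·R_D = 18 − 0.823×0.68 = 17.4 V.
Saturation requires V_DS ≥ V_GS − V_t = 1.89 V; 17.4 ≥ 1.89 ✓.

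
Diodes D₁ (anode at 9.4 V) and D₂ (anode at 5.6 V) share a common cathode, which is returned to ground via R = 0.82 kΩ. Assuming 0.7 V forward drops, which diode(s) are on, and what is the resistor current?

Only D₁ conducts; I_R ≈ 11 mA

Assume both conduct. Then node N would need to be at both 9.4−0.7 = 8.7 V and 5.6−0.7 = 4.9 V, which is impossible.
Assume only D₁ conducts: V_N = 9.4 − 0.7 = 8.7 V, so I_R = 8.7/0.82 = 10.6 mA.
Check D₂: its anode-to-cathode voltage is 5.6 − 8.7 = -3.1 V < 0.7 V, so it is off. The assumption is consistent.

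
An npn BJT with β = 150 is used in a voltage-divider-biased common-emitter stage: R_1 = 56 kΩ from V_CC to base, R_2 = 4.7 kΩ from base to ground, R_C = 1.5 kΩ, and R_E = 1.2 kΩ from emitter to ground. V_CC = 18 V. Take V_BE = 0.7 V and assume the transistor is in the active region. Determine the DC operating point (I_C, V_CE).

Thevenize the base divider: V_Th = V_CC·R_2/(R_1+R_2) = 18×4.7/60.7 = 1.39 V, R_Th = R_1‖R_2 = 4.34 kΩ.
Base-emitter loop: V_Th = I_B·R_Th + V_BE + (β+1)I_B·R_E, so I_B = (1.39 − 0.7) / (4.34 + 151×1.2) = 0.00374 mA.
I_C = β·I_B = 150×0.00374 = 0.561 mA, and I_E = (β+1)I_B = 0.565 mA.
V_CE = V_CC − I_C·R_C − I_E·R_E = 18 − 0.561×1.5 − 0.565×1.2 = 16.5 V.
V_CE = 16.5 V > 0.2 V confirms active-region operation.

I_C ≈ 0.56 mA, V_CE ≈ 16 V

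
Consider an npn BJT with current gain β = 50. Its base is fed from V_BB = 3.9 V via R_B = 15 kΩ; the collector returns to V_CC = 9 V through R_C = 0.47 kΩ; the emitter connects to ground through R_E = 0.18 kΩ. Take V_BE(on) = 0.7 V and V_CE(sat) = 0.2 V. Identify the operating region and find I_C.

active; I_C ≈ 6.6 mA

Assume active. Base-emitter loop: I_B = (V_BB − V_BE)/(R_B + (β+1)R_E) = (3.9 − 0.7)/(15 + 51×0.18) = 0.132 mA.
I_C = β·I_B = 50×0.132 = 6.62 mA.
V_CE = V_CC − I_C·R_C − I_E·R_E = 9 − 6.62×0.47 − 6.75×0.18 = 4.68 V > V_CE(sat), so the active-region assumption holds.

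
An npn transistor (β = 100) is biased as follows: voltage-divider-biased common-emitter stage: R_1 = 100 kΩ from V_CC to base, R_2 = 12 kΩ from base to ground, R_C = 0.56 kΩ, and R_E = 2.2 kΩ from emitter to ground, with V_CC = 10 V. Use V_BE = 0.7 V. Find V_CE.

V_CE ≈ 9.6 V

Thevenize the base divider: V_Th = V_CC·R_2/(R_1+R_2) = 10×12/112 = 1.07 V, R_Th = R_1‖R_2 = 10.7 kΩ.
Base-emitter loop: V_Th = I_B·R_Th + V_BE + (β+1)I_B·R_E, so I_B = (1.07 − 0.7) / (10.7 + 101×2.2) = 0.00159 mA.
I_C = β·I_B = 100×0.00159 = 0.159 mA, and I_E = (β+1)I_B = 0.161 mA.
V_CE = V_CC − I_C·R_C − I_E·R_E = 10 − 0.159×0.56 − 0.161×2.2 = 9.56 V.
V_CE = 9.56 V > 0.2 V confirms active-region operation.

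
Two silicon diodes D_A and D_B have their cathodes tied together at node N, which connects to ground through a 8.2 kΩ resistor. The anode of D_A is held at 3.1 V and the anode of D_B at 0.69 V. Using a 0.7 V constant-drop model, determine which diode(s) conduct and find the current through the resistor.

Only D_A conducts; I_R ≈ 0.29 mA

Assume both conduct. Then node N would need to be at both 3.1−0.7 = 2.4 V and 0.69−0.7 = -0.01 V, which is impossible.
Assume only D_A conducts: V_N = 3.1 − 0.7 = 2.4 V, so I_R = 2.4/8.2 = 0.293 mA.
Check D_B: its anode-to-cathode voltage is 0.69 − 2.4 = -1.71 V < 0.7 V, so it is off. The assumption is consistent.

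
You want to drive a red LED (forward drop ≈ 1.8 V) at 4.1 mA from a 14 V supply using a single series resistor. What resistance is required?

The resistor drops V_S − V_D = 14 − 1.8 = 12.2 V at 4.1 mA.
R = 12.2 V / 4.1 mA = 2.98 kΩ.

R ≈ 3 kΩ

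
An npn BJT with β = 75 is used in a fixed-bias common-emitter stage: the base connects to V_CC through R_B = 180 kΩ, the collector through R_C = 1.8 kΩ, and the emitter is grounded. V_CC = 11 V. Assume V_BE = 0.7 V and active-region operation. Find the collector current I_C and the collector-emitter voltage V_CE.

Base loop: V_CC = I_B·R_B + V_BE, so I_B = (11 − 0.7)/180 kΩ = 0.0572 mA.
In the active region I_C = β·I_B = 75 × 0.0572 = 4.29 mA.
Collector loop: V_CE = V_CC − I_C·R_C = 11 − 4.29×1.8 = 3.27 V.
Since V_CE = 3.27 V > V_CE(sat) ≈ 0.2 V, the transistor is in the active region as assumed.

I_C ≈ 4.3 mA, V_CE ≈ 3.3 V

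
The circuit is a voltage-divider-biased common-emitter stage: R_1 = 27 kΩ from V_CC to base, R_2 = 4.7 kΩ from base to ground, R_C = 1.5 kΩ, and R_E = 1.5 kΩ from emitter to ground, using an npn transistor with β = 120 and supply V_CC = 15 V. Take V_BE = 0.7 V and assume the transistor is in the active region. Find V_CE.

V_CE ≈ 12 V

Thevenize the base divider: V_Th = V_CC·R_2/(R_1+R_2) = 15×4.7/31.7 = 2.22 V, R_Th = R_1‖R_2 = 4 kΩ.
Base-emitter loop: V_Th = I_B·R_Th + V_BE + (β+1)I_B·R_E, so I_B = (2.22 − 0.7) / (4 + 121×1.5) = 0.00822 mA.
I_C = β·I_B = 120×0.00822 = 0.986 mA, and I_E = (β+1)I_B = 0.994 mA.
V_CE = V_CC − I_C·R_C − I_E·R_E = 15 − 0.986×1.5 − 0.994×1.5 = 12 V.
V_CE = 12 V > 0.2 V confirms active-region operation.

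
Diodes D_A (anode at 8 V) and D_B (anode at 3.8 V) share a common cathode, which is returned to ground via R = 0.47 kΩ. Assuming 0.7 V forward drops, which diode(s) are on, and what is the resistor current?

Assume both conduct. Then node N would need to be at both 8−0.7 = 7.3 V and 3.8−0.7 = 3.1 V, which is impossible.
Assume only D_A conducts: V_N = 8 − 0.7 = 7.3 V, so I_R = 7.3/0.47 = 15.5 mA.
Check D_B: its anode-to-cathode voltage is 3.8 − 7.3 = -3.5 V < 0.7 V, so it is off. The assumption is consistent.

Only D_A conducts; I_R ≈ 16 mA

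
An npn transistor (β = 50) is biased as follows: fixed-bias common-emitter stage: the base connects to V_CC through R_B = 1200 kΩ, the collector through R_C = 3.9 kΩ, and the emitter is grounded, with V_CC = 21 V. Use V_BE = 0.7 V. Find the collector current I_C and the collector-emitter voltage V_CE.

I_C ≈ 0.85 mA, V_CE ≈ 18 V

Base loop: V_CC = I_B·R_B + V_BE, so I_B = (21 − 0.7)/1200 kΩ = 0.0169 mA.
In the active region I_C = β·I_B = 50 × 0.0169 = 0.846 mA.
Collector loop: V_CE = V_CC − I_C·R_C = 21 − 0.846×3.9 = 17.7 V.
Since V_CE = 17.7 V > V_CE(sat) ≈ 0.2 V, the transistor is in the active region as assumed.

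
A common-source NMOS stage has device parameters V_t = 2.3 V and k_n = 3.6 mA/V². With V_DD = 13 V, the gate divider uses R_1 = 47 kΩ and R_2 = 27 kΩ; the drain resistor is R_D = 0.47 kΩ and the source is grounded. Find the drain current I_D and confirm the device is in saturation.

V_G = V_DD·R_2/(R_1+R_2) = 13×27/74 = 4.74 V. With the source grounded, V_GS = V_G = 4.74 V.
Assume saturation: I_D = (k_n/2)(V_GS − V_t)² = (3.6/2)×(4.74 − 2.3)² = 1.8×2.44² = 10.7 mA.
V_DS = V_DD − I_D·R_D = 13 − 10.7×0.47 = 7.95 V.
Saturation requires V_DS ≥ V_GS − V_t = 2.44 V; 7.95 ≥ 2.44 ✓.

I_D ≈ 11 mA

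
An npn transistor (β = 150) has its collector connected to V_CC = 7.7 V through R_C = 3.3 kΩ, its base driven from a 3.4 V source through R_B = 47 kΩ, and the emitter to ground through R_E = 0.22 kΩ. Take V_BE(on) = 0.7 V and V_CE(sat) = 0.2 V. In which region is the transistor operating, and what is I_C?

Assume active: I_B = (3.4 − 0.7)/(47 + 151×0.22) = 0.0337 mA, I_C = β·I_B = 5.05 mA.
Then V_CE = 7.7 − 5.05×3.3 − 5.08×0.22 = -10.1 V < 0.2 V — the active assumption fails.
Re-solve with V_CE = 0.2 V. KCL at the emitter: V_E/R_E = (V_BB−0.7−V_E)/R_B + (V_CC−0.2−V_E)/R_C, giving V_E = 0.478 V.
I_C = (V_CC − 0.2 − V_E)/R_C = (7.5 − 0.478)/3.3 = 2.13 mA.
Check: I_B = (2.7 − 0.478)/47 = 0.0473 mA, and β·I_B = 7.09 mA > I_C, confirming saturation.

saturation; I_C ≈ 2.1 mA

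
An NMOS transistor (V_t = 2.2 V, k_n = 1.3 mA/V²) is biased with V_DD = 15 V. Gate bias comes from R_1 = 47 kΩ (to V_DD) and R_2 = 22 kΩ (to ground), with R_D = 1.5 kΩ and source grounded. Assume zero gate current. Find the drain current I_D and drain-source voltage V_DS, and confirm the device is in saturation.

V_G = V_DD·R_2/(R_1+R_2) = 15×22/69 = 4.78 V. With the source grounded, V_GS = V_G = 4.78 V.
Assume saturation: I_D = (k_n/2)(V_GS − V_t)² = (1.3/2)×(4.78 − 2.2)² = 0.65×2.58² = 4.34 mA.
V_DS = V_DD − I_D·R_D = 15 − 4.34×1.5 = 8.5 V.
Saturation requires V_DS ≥ V_GS − V_t = 2.58 V; 8.5 ≥ 2.58 ✓.

I_D ≈ 4.3 mA, V_DS ≈ 8.5 V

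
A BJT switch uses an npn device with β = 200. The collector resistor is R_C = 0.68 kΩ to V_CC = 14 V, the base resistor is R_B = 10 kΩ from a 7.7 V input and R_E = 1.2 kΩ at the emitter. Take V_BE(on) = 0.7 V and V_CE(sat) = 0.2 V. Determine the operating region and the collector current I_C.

Assume active. Base-emitter loop: I_B = (V_BB − V_BE)/(R_B + (β+1)R_E) = (7.7 − 0.7)/(10 + 201×1.2) = 0.0279 mA.
I_C = β·I_B = 200×0.0279 = 5.57 mA.
V_CE = V_CC − I_C·R_C − I_E·R_E = 14 − 5.57×0.68 − 5.6×1.2 = 3.49 V > V_CE(sat), so the active-region assumption holds.

active; I_C ≈ 5.6 mA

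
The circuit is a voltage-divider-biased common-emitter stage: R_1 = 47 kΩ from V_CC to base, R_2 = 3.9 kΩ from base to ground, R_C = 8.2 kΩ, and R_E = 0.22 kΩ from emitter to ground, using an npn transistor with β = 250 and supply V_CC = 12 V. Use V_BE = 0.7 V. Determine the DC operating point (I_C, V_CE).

I_C ≈ 0.93 mA, V_CE ≈ 4.1 V

Thevenize the base divider: V_Th = V_CC·R_2/(R_1+R_2) = 12×3.9/50.9 = 0.919 V, R_Th = R_1‖R_2 = 3.6 kΩ.
Base-emitter loop: V_Th = I_B·R_Th + V_BE + (β+1)I_B·R_E, so I_B = (0.919 − 0.7) / (3.6 + 251×0.22) = 0.00373 mA.
I_C = β·I_B = 250×0.00373 = 0.933 mA, and I_E = (β+1)I_B = 0.936 mA.
V_CE = V_CC − I_C·R_C − I_E·R_E = 12 − 0.933×8.2 − 0.936×0.22 = 4.15 V.
V_CE = 4.15 V > 0.2 V confirms active-region operation.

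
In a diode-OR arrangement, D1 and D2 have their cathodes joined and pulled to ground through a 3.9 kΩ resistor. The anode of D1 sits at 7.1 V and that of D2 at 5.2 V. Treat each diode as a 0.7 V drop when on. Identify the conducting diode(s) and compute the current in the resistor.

Assume both conduct. Then node N would need to be at both 7.1−0.7 = 6.4 V and 5.2−0.7 = 4.5 V, which is impossible.
Assume only D1 conducts: V_N = 7.1 − 0.7 = 6.4 V, so I_R = 6.4/3.9 = 1.64 mA.
Check D2: its anode-to-cathode voltage is 5.2 − 6.4 = -1.2 V < 0.7 V, so it is off. The assumption is consistent.

Only D1 conducts; I_R ≈ 1.6 mA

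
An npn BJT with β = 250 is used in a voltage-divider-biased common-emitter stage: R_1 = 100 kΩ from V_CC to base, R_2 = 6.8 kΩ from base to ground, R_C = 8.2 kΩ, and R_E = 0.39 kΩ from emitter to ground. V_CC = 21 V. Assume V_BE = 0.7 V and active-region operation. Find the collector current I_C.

I_C ≈ 1.5 mA

Thevenize the base divider: V_Th = V_CC·R_2/(R_1+R_2) = 21×6.8/107 = 1.34 V, R_Th = R_1‖R_2 = 6.37 kΩ.
Base-emitter loop: V_Th = I_B·R_Th + V_BE + (β+1)I_B·R_E, so I_B = (1.34 − 0.7) / (6.37 + 251×0.39) = 0.00611 mA.
I_C = β·I_B = 250×0.00611 = 1.53 mA, and I_E = (β+1)I_B = 1.53 mA.
V_CE = V_CC − I_C·R_C − I_E·R_E = 21 − 1.53×8.2 − 1.53×0.39 = 7.87 V.
V_CE = 7.87 V > 0.2 V confirms active-region operation.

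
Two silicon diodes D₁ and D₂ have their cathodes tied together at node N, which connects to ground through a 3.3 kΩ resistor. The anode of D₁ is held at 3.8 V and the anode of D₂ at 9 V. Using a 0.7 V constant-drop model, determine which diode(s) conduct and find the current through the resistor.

Assume both conduct. Then node N would need to be at both 3.8−0.7 = 3.1 V and 9−0.7 = 8.3 V, which is impossible.
Assume only D₂ conducts: V_N = 9 − 0.7 = 8.3 V, so I_R = 8.3/3.3 = 2.52 mA.
Check D₁: its anode-to-cathode voltage is 3.8 − 8.3 = -4.5 V < 0.7 V, so it is off. The assumption is consistent.

Only D₂ conducts; I_R ≈ 2.5 mA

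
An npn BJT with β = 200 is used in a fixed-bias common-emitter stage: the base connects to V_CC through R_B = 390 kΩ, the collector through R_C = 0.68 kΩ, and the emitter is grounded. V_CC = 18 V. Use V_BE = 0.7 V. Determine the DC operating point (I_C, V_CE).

I_C ≈ 8.9 mA, V_CE ≈ 12 V

Base loop: V_CC = I_B·R_B + V_BE, so I_B = (18 − 0.7)/390 kΩ = 0.0444 mA.
In the active region I_C = β·I_B = 200 × 0.0444 = 8.87 mA.
Collector loop: V_CE = V_CC − I_C·R_C = 18 − 8.87×0.68 = 12 V.
Since V_CE = 12 V > V_CE(sat) ≈ 0.2 V, the transistor is in the active region as assumed.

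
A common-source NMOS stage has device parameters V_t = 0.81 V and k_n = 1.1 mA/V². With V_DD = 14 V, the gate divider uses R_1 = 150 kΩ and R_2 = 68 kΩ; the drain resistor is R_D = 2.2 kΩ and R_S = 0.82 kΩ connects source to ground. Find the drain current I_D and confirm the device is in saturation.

I_D ≈ 2 mA

V_G = V_DD·R_2/(R_1+R_2) = 14×68/218 = 4.37 V.
Assume saturation: I_D = (k_n/2)(V_GS − V_t)² with V_GS = V_G − I_D·R_S = 4.37 − 0.82·I_D.
Substituting gives 0.37·I_D² − 4.21·I_D + 6.96 = 0, with roots I_D = 2.01 or 9.37 mA.
The root I_D = 9.37 mA gives V_GS = -3.32 V ≤ V_t, so take I_D = 2.01 mA.
Then V_GS = 2.72 V and V_DS = V_DD − I_D(R_D+R_S) = 14 − 2.01×3.02 = 7.94 V.
Saturation requires V_DS ≥ V_GS − V_t = 1.91 V; 7.94 ≥ 1.91 ✓.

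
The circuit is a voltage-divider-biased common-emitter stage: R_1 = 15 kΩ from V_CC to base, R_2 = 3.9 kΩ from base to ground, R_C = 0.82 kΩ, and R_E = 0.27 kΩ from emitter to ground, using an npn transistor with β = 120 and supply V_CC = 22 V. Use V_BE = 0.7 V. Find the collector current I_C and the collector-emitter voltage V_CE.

Thevenize the base divider: V_Th = V_CC·R_2/(R_1+R_2) = 22×3.9/18.9 = 4.54 V, R_Th = R_1‖R_2 = 3.1 kΩ.
Base-emitter loop: V_Th = I_B·R_Th + V_BE + (β+1)I_B·R_E, so I_B = (4.54 − 0.7) / (3.1 + 121×0.27) = 0.107 mA.
I_C = β·I_B = 120×0.107 = 12.9 mA, and I_E = (β+1)I_B = 13 mA.
V_CE = V_CC − I_C·R_C − I_E·R_E = 22 − 12.9×0.82 − 13×0.27 = 7.93 V.
V_CE = 7.93 V > 0.2 V confirms active-region operation.

I_C ≈ 13 mA, V_CE ≈ 7.9 V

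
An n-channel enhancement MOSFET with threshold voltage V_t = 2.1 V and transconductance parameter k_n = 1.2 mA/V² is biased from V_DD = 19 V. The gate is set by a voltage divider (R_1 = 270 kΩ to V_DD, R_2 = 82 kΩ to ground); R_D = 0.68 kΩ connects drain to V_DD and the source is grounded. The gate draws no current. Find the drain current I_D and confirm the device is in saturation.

V_G = V_DD·R_2/(R_1+R_2) = 19×82/352 = 4.43 V. With the source grounded, V_GS = V_G = 4.43 V.
Assume saturation: I_D = (k_n/2)(V_GS − V_t)² = (1.2/2)×(4.43 − 2.1)² = 0.6×2.33² = 3.25 mA.
V_DS = V_DD − I_D·R_D = 19 − 3.25×0.68 = 16.8 V.
Saturation requires V_DS ≥ V_GS − V_t = 2.33 V; 16.8 ≥ 2.33 ✓.

I_D ≈ 3.2 mA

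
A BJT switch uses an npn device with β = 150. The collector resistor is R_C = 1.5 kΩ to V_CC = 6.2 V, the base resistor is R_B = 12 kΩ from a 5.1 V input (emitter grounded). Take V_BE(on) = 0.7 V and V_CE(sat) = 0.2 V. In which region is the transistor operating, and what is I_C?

saturation; I_C ≈ 4 mA

Assume active: I_B = (5.1 − 0.7)/12 = 0.367 mA, giving I_C = β·I_B = 55 mA.
But then V_CE = 6.2 − 55×1.5 = -76.3 V < V_CE(sat) = 0.2 V — impossible in the active region.
So the transistor is saturated. With V_CE = 0.2 V, I_C = (V_CC − 0.2)/R_C = 6/1.5 = 4 mA.
Check: β·I_B = 55 mA > I_C = 4 mA, confirming saturation.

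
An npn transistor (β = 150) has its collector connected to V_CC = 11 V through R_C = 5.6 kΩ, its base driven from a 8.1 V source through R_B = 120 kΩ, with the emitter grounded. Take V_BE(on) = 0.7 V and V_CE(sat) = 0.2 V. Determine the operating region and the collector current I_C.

saturation; I_C ≈ 1.9 mA

Assume active: I_B = (8.1 − 0.7)/120 = 0.0617 mA, giving I_C = β·I_B = 9.25 mA.
But then V_CE = 11 − 9.25×5.6 = -40.8 V < V_CE(sat) = 0.2 V — impossible in the active region.
So the transistor is saturated. With V_CE = 0.2 V, I_C = (V_CC − 0.2)/R_C = 10.8/5.6 = 1.93 mA.
Check: β·I_B = 9.25 mA > I_C = 1.93 mA, confirming saturation.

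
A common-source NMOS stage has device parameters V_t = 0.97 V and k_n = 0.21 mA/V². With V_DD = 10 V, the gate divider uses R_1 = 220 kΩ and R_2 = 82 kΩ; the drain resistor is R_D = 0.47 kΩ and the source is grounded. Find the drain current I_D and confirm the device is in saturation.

I_D ≈ 0.32 mA

V_G = V_DD·R_2/(R_1+R_2) = 10×82/302 = 2.72 V. With the source grounded, V_GS = V_G = 2.72 V.
Assume saturation: I_D = (k_n/2)(V_GS − V_t)² = (0.21/2)×(2.72 − 0.97)² = 0.105×1.75² = 0.32 mA.
V_DS = V_DD − I_D·R_D = 10 − 0.32×0.47 = 9.85 V.
Saturation requires V_DS ≥ V_GS − V_t = 1.75 V; 9.85 ≥ 1.75 ✓.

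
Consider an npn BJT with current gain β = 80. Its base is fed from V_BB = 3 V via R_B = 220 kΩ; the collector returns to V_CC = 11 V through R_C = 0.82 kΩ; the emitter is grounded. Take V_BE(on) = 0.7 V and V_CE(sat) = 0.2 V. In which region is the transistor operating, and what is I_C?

Assume active. Base-emitter loop: I_B = (V_BB − V_BE)/R_B = (3 − 0.7)/220 = 0.0105 mA.
I_C = β·I_B = 80×0.0105 = 0.836 mA.
V_CE = V_CC − I_C·R_C = 11 − 0.836×0.82 = 10.3 V > V_CE(sat), so the active-region assumption holds.

active; I_C ≈ 0.84 mA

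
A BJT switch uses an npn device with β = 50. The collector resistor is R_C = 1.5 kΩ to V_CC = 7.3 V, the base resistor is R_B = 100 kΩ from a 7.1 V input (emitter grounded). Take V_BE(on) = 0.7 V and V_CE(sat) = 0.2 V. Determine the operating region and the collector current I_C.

active; I_C ≈ 3.2 mA

Assume active. Base-emitter loop: I_B = (V_BB − V_BE)/R_B = (7.1 − 0.7)/100 = 0.064 mA.
I_C = β·I_B = 50×0.064 = 3.2 mA.
V_CE = V_CC − I_C·R_C = 7.3 − 3.2×1.5 = 2.5 V > V_CE(sat), so the active-region assumption holds.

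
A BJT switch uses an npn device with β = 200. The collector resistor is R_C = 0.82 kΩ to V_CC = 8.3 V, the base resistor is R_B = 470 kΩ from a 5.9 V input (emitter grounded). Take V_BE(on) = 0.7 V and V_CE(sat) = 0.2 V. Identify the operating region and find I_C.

Assume active. Base-emitter loop: I_B = (V_BB − V_BE)/R_B = (5.9 − 0.7)/470 = 0.0111 mA.
I_C = β·I_B = 200×0.0111 = 2.21 mA.
V_CE = V_CC − I_C·R_C = 8.3 − 2.21×0.82 = 6.49 V > V_CE(sat), so the active-region assumption holds.

active; I_C ≈ 2.2 mA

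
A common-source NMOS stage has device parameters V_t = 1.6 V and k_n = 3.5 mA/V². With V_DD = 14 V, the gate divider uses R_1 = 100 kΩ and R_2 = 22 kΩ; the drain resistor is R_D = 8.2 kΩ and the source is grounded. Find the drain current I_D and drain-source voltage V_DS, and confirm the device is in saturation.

I_D ≈ 1.5 mA, V_DS ≈ 1.7 V

V_G = V_DD·R_2/(R_1+R_2) = 14×22/122 = 2.52 V. With the source grounded, V_GS = V_G = 2.52 V.
Assume saturation: I_D = (k_n/2)(V_GS − V_t)² = (3.5/2)×(2.52 − 1.6)² = 1.75×0.925² = 1.5 mA.
V_DS = V_DD − I_D·R_D = 14 − 1.5×8.2 = 1.73 V.
Saturation requires V_DS ≥ V_GS − V_t = 0.925 V; 1.73 ≥ 0.925 ✓.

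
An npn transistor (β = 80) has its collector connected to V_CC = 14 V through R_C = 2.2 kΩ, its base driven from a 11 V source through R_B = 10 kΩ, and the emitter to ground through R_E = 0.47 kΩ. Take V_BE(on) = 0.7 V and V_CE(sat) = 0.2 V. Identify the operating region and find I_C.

saturation; I_C ≈ 5 mA

Assume active: I_B = (11 − 0.7)/(10 + 81×0.47) = 0.214 mA, I_C = β·I_B = 17.1 mA.
Then V_CE = 14 − 17.1×2.2 − 17.4×0.47 = -31.9 V < 0.2 V — the active assumption fails.
Re-solve with V_CE = 0.2 V. KCL at the emitter: V_E/R_E = (V_BB−0.7−V_E)/R_B + (V_CC−0.2−V_E)/R_C, giving V_E = 2.72 V.
I_C = (V_CC − 0.2 − V_E)/R_C = (13.8 − 2.72)/2.2 = 5.04 mA.
Check: I_B = (10.3 − 2.72)/10 = 0.758 mA, and β·I_B = 60.6 mA > I_C, confirming saturation.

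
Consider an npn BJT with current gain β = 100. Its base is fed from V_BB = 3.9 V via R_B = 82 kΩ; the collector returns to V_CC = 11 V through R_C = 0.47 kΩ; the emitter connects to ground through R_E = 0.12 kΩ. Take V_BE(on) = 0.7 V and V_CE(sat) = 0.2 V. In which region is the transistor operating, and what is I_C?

active; I_C ≈ 3.4 mA

Assume active. Base-emitter loop: I_B = (V_BB − V_BE)/(R_B + (β+1)R_E) = (3.9 − 0.7)/(82 + 101×0.12) = 0.034 mA.
I_C = β·I_B = 100×0.034 = 3.4 mA.
V_CE = V_CC − I_C·R_C − I_E·R_E = 11 − 3.4×0.47 − 3.43×0.12 = 8.99 V > V_CE(sat), so the active-region assumption holds.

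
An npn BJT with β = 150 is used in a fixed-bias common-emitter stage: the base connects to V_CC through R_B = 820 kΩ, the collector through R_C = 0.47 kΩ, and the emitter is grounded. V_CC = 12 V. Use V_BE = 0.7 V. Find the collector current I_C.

Base loop: V_CC = I_B·R_B + V_BE, so I_B = (12 − 0.7)/820 kΩ = 0.0138 mA.
In the active region I_C = β·I_B = 150 × 0.0138 = 2.07 mA.
Collector loop: V_CE = V_CC − I_C·R_C = 12 − 2.07×0.47 = 11 V.
Since V_CE = 11 V > V_CE(sat) ≈ 0.2 V, the transistor is in the active region as assumed.

I_C ≈ 2.1 mA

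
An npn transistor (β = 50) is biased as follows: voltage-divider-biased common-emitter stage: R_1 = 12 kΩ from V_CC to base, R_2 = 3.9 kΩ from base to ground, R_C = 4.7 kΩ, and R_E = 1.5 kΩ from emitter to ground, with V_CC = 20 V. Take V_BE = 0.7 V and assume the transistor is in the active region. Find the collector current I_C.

Thevenize the base divider: V_Th = V_CC·R_2/(R_1+R_2) = 20×3.9/15.9 = 4.91 V, R_Th = R_1‖R_2 = 2.94 kΩ.
Base-emitter loop: V_Th = I_B·R_Th + V_BE + (β+1)I_B·R_E, so I_B = (4.91 − 0.7) / (2.94 + 51×1.5) = 0.0529 mA.
I_C = β·I_B = 50×0.0529 = 2.65 mA, and I_E = (β+1)I_B = 2.7 mA.
V_CE = V_CC − I_C·R_C − I_E·R_E = 20 − 2.65×4.7 − 2.7×1.5 = 3.51 V.
V_CE = 3.51 V > 0.2 V confirms active-region operation.

I_C ≈ 2.6 mA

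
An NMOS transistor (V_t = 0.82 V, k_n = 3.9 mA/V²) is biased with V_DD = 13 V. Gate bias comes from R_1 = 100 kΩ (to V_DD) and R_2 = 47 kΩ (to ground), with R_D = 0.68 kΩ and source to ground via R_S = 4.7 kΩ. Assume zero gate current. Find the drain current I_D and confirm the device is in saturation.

I_D ≈ 0.59 mA

V_G = V_DD·R_2/(R_1+R_2) = 13×47/147 = 4.16 V.
Assume saturation: I_D = (k_n/2)(V_GS − V_t)² with V_GS = V_G − I_D·R_S = 4.16 − 4.7·I_D.
Substituting gives 43.1·I_D² − 62.2·I_D + 21.7 = 0, with roots I_D = 0.593 or 0.85 mA.
The root I_D = 0.85 mA gives V_GS = 0.16 V ≤ V_t, so take I_D = 0.593 mA.
Then V_GS = 1.37 V and V_DS = V_DD − I_D(R_D+R_S) = 13 − 0.593×5.38 = 9.81 V.
Saturation requires V_DS ≥ V_GS − V_t = 0.551 V; 9.81 ≥ 0.551 ✓.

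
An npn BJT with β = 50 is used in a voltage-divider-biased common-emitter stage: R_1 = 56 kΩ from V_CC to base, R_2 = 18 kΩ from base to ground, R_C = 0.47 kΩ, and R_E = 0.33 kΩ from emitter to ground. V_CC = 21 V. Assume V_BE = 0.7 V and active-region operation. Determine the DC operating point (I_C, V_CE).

Thevenize the base divider: V_Th = V_CC·R_2/(R_1+R_2) = 21×18/74 = 5.11 V, R_Th = R_1‖R_2 = 13.6 kΩ.
Base-emitter loop: V_Th = I_B·R_Th + V_BE + (β+1)I_B·R_E, so I_B = (5.11 − 0.7) / (13.6 + 51×0.33) = 0.145 mA.
I_C = β·I_B = 50×0.145 = 7.24 mA, and I_E = (β+1)I_B = 7.38 mA.
V_CE = V_CC − I_C·R_C − I_E·R_E = 21 − 7.24×0.47 − 7.38×0.33 = 15.2 V.
V_CE = 15.2 V > 0.2 V confirms active-region operation.

I_C ≈ 7.2 mA, V_CE ≈ 15 V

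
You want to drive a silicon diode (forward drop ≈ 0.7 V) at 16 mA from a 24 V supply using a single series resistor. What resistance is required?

R ≈ 1.5 kΩ

The resistor drops V_S − V_D = 24 − 0.7 = 23.3 V at 16 mA.
R = 23.3 V / 16 mA = 1.46 kΩ.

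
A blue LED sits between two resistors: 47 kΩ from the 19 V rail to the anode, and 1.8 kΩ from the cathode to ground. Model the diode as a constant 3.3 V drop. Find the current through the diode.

The two resistors are in series with the diode, so KVL gives 19 = I·47 + 3.3 + I·1.8.
I = (19 − 3.3) / (47 + 1.8) kΩ = 15.7 / 48.8 = 0.322 mA.

I ≈ 0.32 mA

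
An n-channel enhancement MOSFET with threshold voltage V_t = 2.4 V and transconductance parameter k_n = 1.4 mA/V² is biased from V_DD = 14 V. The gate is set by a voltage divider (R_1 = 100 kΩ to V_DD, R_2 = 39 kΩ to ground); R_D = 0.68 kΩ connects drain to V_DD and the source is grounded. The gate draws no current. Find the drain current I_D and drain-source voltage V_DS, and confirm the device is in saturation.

I_D ≈ 1.6 mA, V_DS ≈ 13 V

V_G = V_DD·R_2/(R_1+R_2) = 14×39/139 = 3.93 V. With the source grounded, V_GS = V_G = 3.93 V.
Assume saturation: I_D = (k_n/2)(V_GS − V_t)² = (1.4/2)×(3.93 − 2.4)² = 0.7×1.53² = 1.63 mA.
V_DS = V_DD − I_D·R_D = 14 − 1.63×0.68 = 12.9 V.
Saturation requires V_DS ≥ V_GS − V_t = 1.53 V; 12.9 ≥ 1.53 ✓.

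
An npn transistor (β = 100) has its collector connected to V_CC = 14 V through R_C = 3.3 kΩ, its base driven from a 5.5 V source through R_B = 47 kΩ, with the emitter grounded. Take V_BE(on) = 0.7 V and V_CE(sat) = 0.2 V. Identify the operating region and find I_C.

saturation; I_C ≈ 4.2 mA

Assume active: I_B = (5.5 − 0.7)/47 = 0.102 mA, giving I_C = β·I_B = 10.2 mA.
But then V_CE = 14 − 10.2×3.3 = -19.7 V < V_CE(sat) = 0.2 V — impossible in the active region.
So the transistor is saturated. With V_CE = 0.2 V, I_C = (V_CC − 0.2)/R_C = 13.8/3.3 = 4.18 mA.
Check: β·I_B = 10.2 mA > I_C = 4.18 mA, confirming saturation.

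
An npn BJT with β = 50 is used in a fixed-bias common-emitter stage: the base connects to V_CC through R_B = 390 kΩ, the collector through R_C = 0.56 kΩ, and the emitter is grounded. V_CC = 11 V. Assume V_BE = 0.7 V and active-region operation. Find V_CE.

Base loop: V_CC = I_B·R_B + V_BE, so I_B = (11 − 0.7)/390 kΩ = 0.0264 mA.
In the active region I_C = β·I_B = 50 × 0.0264 = 1.32 mA.
Collector loop: V_CE = V_CC − I_C·R_C = 11 − 1.32×0.56 = 10.3 V.
Since V_CE = 10.3 V > V_CE(sat) ≈ 0.2 V, the transistor is in the active region as assumed.

V_CE ≈ 10 V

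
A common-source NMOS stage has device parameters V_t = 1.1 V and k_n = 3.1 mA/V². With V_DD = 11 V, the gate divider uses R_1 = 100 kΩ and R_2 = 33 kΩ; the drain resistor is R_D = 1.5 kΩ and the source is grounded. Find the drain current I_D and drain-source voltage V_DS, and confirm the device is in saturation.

I_D ≈ 4.1 mA, V_DS ≈ 4.8 V

V_G = V_DD·R_2/(R_1+R_2) = 11×33/133 = 2.73 V. With the source grounded, V_GS = V_G = 2.73 V.
Assume saturation: I_D = (k_n/2)(V_GS − V_t)² = (3.1/2)×(2.73 − 1.1)² = 1.55×1.63² = 4.11 mA.
V_DS = V_DD − I_D·R_D = 11 − 4.11×1.5 = 4.83 V.
Saturation requires V_DS ≥ V_GS − V_t = 1.63 V; 4.83 ≥ 1.63 ✓.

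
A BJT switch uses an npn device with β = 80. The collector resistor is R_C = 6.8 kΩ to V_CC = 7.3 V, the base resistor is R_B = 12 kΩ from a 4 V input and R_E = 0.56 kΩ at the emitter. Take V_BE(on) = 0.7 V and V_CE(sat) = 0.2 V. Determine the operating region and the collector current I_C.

saturation; I_C ≈ 0.95 mA

Assume active: I_B = (4 − 0.7)/(12 + 81×0.56) = 0.0575 mA, I_C = β·I_B = 4.6 mA.
Then V_CE = 7.3 − 4.6×6.8 − 4.66×0.56 = -26.6 V < 0.2 V — the active assumption fails.
Re-solve with V_CE = 0.2 V. KCL at the emitter: V_E/R_E = (V_BB−0.7−V_E)/R_B + (V_CC−0.2−V_E)/R_C, giving V_E = 0.654 V.
I_C = (V_CC − 0.2 − V_E)/R_C = (7.1 − 0.654)/6.8 = 0.948 mA.
Check: I_B = (3.3 − 0.654)/12 = 0.22 mA, and β·I_B = 17.6 mA > I_C, confirming saturation.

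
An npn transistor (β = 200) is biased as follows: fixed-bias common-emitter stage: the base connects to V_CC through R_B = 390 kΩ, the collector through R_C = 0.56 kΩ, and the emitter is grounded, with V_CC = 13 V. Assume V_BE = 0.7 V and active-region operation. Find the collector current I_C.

I_C ≈ 6.3 mA

Base loop: V_CC = I_B·R_B + V_BE, so I_B = (13 − 0.7)/390 kΩ = 0.0315 mA.
In the active region I_C = β·I_B = 200 × 0.0315 = 6.31 mA.
Collector loop: V_CE = V_CC − I_C·R_C = 13 − 6.31×0.56 = 9.47 V.
Since V_CE = 9.47 V > V_CE(sat) ≈ 0.2 V, the transistor is in the active region as assumed.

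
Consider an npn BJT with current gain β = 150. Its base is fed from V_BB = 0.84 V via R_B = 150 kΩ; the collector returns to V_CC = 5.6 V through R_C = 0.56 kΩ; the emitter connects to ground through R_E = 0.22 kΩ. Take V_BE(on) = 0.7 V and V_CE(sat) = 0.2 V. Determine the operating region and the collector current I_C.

Assume active. Base-emitter loop: I_B = (V_BB − V_BE)/(R_B + (β+1)R_E) = (0.84 − 0.7)/(150 + 151×0.22) = 0.000764 mA.
I_C = β·I_B = 150×0.000764 = 0.115 mA.
V_CE = V_CC − I_C·R_C − I_E·R_E = 5.6 − 0.115×0.56 − 0.115×0.22 = 5.51 V > V_CE(sat), so the active-region assumption holds.

active; I_C ≈ 0.11 mA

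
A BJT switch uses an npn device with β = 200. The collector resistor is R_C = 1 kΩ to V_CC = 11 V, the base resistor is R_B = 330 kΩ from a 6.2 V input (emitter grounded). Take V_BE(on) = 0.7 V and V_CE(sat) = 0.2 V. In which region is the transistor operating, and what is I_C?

active; I_C ≈ 3.3 mA

Assume active. Base-emitter loop: I_B = (V_BB − V_BE)/R_B = (6.2 − 0.7)/330 = 0.0167 mA.
I_C = β·I_B = 200×0.0167 = 3.33 mA.
V_CE = V_CC − I_C·R_C = 11 − 3.33×1 = 7.67 V > V_CE(sat), so the active-region assumption holds.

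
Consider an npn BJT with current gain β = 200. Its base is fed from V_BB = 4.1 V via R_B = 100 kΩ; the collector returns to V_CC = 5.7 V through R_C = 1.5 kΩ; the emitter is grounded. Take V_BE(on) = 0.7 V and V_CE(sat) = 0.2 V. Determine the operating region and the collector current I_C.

saturation; I_C ≈ 3.7 mA

Assume active: I_B = (4.1 − 0.7)/100 = 0.034 mA, giving I_C = β·I_B = 6.8 mA.
But then V_CE = 5.7 − 6.8×1.5 = -4.5 V < V_CE(sat) = 0.2 V — impossible in the active region.
So the transistor is saturated. With V_CE = 0.2 V, I_C = (V_CC − 0.2)/R_C = 5.5/1.5 = 3.67 mA.
Check: β·I_B = 6.8 mA > I_C = 3.67 mA, confirming saturation.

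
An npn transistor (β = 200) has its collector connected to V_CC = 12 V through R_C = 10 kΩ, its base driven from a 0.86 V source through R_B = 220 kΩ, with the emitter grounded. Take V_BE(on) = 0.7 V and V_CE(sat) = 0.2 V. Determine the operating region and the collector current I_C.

Assume active. Base-emitter loop: I_B = (V_BB − V_BE)/R_B = (0.86 − 0.7)/220 = 0.000727 mA.
I_C = β·I_B = 200×0.000727 = 0.145 mA.
V_CE = V_CC − I_C·R_C = 12 − 0.145×10 = 10.5 V > V_CE(sat), so the active-region assumption holds.

active; I_C ≈ 0.15 mA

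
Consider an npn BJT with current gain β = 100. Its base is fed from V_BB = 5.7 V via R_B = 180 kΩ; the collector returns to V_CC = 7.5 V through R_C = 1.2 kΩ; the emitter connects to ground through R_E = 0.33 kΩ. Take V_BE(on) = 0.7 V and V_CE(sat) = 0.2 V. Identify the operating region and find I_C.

Assume active. Base-emitter loop: I_B = (V_BB − V_BE)/(R_B + (β+1)R_E) = (5.7 − 0.7)/(180 + 101×0.33) = 0.0234 mA.
I_C = β·I_B = 100×0.0234 = 2.34 mA.
V_CE = V_CC − I_C·R_C − I_E·R_E = 7.5 − 2.34×1.2 − 2.37×0.33 = 3.91 V > V_CE(sat), so the active-region assumption holds.

active; I_C ≈ 2.3 mA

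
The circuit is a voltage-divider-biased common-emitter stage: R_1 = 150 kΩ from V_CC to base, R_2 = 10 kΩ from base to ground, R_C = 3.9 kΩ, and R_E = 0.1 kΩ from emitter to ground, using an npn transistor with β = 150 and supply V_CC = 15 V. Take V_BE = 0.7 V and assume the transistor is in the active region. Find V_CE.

Thevenize the base divider: V_Th = V_CC·R_2/(R_1+R_2) = 15×10/160 = 0.938 V, R_Th = R_1‖R_2 = 9.38 kΩ.
Base-emitter loop: V_Th = I_B·R_Th + V_BE + (β+1)I_B·R_E, so I_B = (0.938 − 0.7) / (9.38 + 151×0.1) = 0.0097 mA.
I_C = β·I_B = 150×0.0097 = 1.46 mA, and I_E = (β+1)I_B = 1.47 mA.
V_CE = V_CC − I_C·R_C − I_E·R_E = 15 − 1.46×3.9 − 1.47×0.1 = 9.18 V.
V_CE = 9.18 V > 0.2 V confirms active-region operation.

V_CE ≈ 9.2 V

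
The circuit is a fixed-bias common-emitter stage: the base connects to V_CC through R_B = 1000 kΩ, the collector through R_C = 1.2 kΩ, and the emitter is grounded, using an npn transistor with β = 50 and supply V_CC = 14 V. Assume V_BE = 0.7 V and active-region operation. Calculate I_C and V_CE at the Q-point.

Base loop: V_CC = I_B·R_B + V_BE, so I_B = (14 − 0.7)/1000 kΩ = 0.0133 mA.
In the active region I_C = β·I_B = 50 × 0.0133 = 0.665 mA.
Collector loop: V_CE = V_CC − I_C·R_C = 14 − 0.665×1.2 = 13.2 V.
Since V_CE = 13.2 V > V_CE(sat) ≈ 0.2 V, the transistor is in the active region as assumed.

I_C ≈ 0.67 mA, V_CE ≈ 13 V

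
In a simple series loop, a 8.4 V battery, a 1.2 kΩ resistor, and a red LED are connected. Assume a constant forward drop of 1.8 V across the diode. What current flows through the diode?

I ≈ 5.5 mA

KVL around the loop: 8.4 = V_D + I·R = 1.8 + I × 1.2 kΩ.
So I = (8.4 − 1.8) / 1.2 kΩ = 6.6 / 1.2 = 5.5 mA.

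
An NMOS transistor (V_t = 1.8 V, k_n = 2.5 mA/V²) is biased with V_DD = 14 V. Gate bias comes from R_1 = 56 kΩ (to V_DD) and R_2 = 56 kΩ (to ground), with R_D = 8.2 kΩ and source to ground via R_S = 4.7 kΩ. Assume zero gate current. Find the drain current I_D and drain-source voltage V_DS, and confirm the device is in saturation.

V_G = V_DD·R_2/(R_1+R_2) = 14×56/112 = 7 V.
Assume saturation: I_D = (k_n/2)(V_GS − V_t)² with V_GS = V_G − I_D·R_S = 7 − 4.7·I_D.
Substituting gives 27.6·I_D² − 62.1·I_D + 33.8 = 0, with roots I_D = 0.924 or 1.33 mA.
The root I_D = 1.33 mA gives V_GS = 0.77 V ≤ V_t, so take I_D = 0.924 mA.
Then V_GS = 2.66 V and V_DS = V_DD − I_D(R_D+R_S) = 14 − 0.924×12.9 = 2.09 V.
Saturation requires V_DS ≥ V_GS − V_t = 0.86 V; 2.09 ≥ 0.86 ✓.

I_D ≈ 0.92 mA, V_DS ≈ 2.1 V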